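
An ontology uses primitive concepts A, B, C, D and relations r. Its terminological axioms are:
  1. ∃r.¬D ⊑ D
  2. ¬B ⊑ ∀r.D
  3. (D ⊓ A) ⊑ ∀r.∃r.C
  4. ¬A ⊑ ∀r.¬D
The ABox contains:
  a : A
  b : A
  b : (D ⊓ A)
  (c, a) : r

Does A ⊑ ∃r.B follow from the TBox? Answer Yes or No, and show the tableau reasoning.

1. A ⊑ ∃r.B  ⇔  (A ⊓ ∀r.¬B) unsat w.r.t. T
   open: L(x₀) ⊇ {A, B, ¬D, ∀r.D, ∀r.¬B}
2. Hence A ⊑ ∃r.B: not entailed.

No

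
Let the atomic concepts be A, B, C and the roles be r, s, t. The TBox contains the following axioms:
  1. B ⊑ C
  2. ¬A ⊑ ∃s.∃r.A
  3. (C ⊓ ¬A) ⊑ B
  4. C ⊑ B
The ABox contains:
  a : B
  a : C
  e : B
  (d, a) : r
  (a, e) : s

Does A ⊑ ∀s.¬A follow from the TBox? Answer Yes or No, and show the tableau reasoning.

1. A ⊑ ∀s.¬A  ⇔  (A ⊓ ∃s.A) unsat w.r.t. T
   open: L(x₀) ⊇ {A, ¬B, ¬C, ∃s.A} (+ ∃-successors)
2. Hence A ⊑ ∀s.¬A: not entailed.

No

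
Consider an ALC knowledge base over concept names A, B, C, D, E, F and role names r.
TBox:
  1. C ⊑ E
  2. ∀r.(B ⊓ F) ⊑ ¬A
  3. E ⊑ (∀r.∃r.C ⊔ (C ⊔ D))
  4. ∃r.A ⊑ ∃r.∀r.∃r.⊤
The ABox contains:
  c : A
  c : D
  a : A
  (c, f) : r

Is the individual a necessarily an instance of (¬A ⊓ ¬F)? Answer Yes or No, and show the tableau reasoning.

No

1. a : (¬A ⊓ ¬F)?  L(a) = {A} ∪ {(A ⊔ F)}
   open: L(a) ⊇ {A, ¬C, ¬E, ∀r.¬A, ∃r.(¬B ⊔ ¬F)} (+ ∃-successors) — a ∉ (¬A ⊓ ¬F) possible
2. Hence a : (¬A ⊓ ¬F): not entailed.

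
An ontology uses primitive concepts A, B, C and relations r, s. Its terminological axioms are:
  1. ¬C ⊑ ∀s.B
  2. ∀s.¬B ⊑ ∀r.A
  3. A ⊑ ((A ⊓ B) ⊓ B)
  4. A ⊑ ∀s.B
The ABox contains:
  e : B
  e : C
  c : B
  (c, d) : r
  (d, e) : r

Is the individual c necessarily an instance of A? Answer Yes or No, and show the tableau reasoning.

No

1. c : A?  L(c) = {B} ∪ {¬A}
   open: L(c) ⊇ {B, C, ¬A, ∃s.B} (+ ∃-successors) — c ∉ A possible
2. Hence c : A: not entailed.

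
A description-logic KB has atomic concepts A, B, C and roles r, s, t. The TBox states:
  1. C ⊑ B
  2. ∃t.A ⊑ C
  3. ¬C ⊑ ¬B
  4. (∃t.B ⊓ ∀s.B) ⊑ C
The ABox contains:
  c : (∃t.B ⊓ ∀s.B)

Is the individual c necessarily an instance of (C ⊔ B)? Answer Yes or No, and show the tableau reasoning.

1. c : (C ⊔ B)?  L(c) = {(∃t.B ⊓ ∀s.B)} ∪ {(¬C ⊓ ¬B)}
   clash {C, ¬C} at c — c ∈ (C ⊔ B)
2. Hence c : (C ⊔ B): entailed.

Yes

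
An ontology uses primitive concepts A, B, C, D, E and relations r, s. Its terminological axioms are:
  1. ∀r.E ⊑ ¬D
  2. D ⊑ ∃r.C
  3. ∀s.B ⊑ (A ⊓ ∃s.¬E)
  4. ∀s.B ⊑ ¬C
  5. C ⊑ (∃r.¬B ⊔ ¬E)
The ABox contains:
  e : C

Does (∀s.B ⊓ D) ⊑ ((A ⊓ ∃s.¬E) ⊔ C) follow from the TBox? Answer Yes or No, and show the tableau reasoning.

Yes

1. (∀s.B ⊓ D) ⊑ ((A ⊓ ∃s.¬E) ⊔ C)  ⇔  ((∀s.B ⊓ D) ⊓ ((¬A ⊔ ∀s.E) ⊓ ¬C)) unsat w.r.t. T
   all branches close; clash {D, ¬D} at x₀
2. Hence (∀s.B ⊓ D) ⊑ ((A ⊓ ∃s.¬E) ⊔ C): entailed.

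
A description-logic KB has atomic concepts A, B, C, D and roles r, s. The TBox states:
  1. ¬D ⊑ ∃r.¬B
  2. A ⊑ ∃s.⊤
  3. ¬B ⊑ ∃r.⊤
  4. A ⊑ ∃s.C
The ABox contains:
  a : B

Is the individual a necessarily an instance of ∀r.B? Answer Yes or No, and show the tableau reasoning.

No

1. a : ∀r.B?  L(a) = {B} ∪ {∃r.¬B}
   open: L(a) ⊇ {B, ¬A, ∃r.¬B} (+ ∃-successors) — a ∉ ∀r.B possible
2. Hence a : ∀r.B: not entailed.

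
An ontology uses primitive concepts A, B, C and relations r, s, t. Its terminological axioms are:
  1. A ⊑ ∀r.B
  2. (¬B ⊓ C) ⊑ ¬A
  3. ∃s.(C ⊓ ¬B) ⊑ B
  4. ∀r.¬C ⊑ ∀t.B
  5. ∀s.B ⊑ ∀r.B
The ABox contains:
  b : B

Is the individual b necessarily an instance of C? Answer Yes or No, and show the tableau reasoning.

1. b : C?  L(b) = {B} ∪ {¬C}
   open: L(b) ⊇ {B, ¬A, ¬C, ∃r.C, ∃s.¬B} (+ ∃-successors) — b ∉ C possible
2. Hence b : C: not entailed.

No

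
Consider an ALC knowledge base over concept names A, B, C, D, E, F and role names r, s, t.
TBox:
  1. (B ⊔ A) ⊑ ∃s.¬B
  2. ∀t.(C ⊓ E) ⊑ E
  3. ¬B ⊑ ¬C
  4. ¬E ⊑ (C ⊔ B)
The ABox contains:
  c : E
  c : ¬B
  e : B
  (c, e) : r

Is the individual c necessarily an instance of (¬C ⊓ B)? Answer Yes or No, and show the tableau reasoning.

No

1. c : (¬C ⊓ B)?  L(c) = {E, ¬B} ∪ {(C ⊔ ¬B)}
   apply at c: ¬B⊑¬C
   open: L(c) ⊇ {E, ¬A, ¬B, ¬C} — c ∉ (¬C ⊓ B) possible
2. Hence c : (¬C ⊓ B): not entailed.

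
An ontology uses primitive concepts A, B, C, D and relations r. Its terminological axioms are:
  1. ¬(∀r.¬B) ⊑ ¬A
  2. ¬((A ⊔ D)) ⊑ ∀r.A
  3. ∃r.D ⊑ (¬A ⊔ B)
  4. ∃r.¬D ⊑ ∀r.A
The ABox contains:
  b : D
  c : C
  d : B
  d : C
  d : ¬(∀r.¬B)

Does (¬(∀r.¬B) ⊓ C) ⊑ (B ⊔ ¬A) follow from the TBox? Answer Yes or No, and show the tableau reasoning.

1. (¬(∀r.¬B) ⊓ C) ⊑ (B ⊔ ¬A)  ⇔  ((∃r.B ⊓ C) ⊓ (¬B ⊓ A)) unsat w.r.t. T
   all branches close; clash {A, ¬A} at x₀
2. Hence (¬(∀r.¬B) ⊓ C) ⊑ (B ⊔ ¬A): entailed.

Yes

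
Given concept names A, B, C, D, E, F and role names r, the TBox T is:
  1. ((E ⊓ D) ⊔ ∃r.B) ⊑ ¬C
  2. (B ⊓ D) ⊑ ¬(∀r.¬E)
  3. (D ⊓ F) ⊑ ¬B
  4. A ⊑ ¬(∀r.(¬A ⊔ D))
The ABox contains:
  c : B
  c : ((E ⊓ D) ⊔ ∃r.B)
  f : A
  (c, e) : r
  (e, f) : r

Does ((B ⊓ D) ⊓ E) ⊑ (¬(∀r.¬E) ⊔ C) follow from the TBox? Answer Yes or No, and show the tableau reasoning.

Yes

1. ((B ⊓ D) ⊓ E) ⊑ (¬(∀r.¬E) ⊔ C)  ⇔  (((B ⊓ D) ⊓ E) ⊓ (∀r.¬E ⊓ ¬C)) unsat w.r.t. T
   all branches close; clash {B, ¬B} at x₀
2. Hence ((B ⊓ D) ⊓ E) ⊑ (¬(∀r.¬E) ⊔ C): entailed.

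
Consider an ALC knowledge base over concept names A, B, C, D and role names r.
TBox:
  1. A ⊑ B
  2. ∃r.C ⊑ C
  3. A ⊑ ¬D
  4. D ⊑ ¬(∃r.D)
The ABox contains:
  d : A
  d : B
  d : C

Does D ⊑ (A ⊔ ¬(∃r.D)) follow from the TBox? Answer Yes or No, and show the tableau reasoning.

Yes

1. D ⊑ (A ⊔ ¬(∃r.D))  ⇔  (D ⊓ (¬A ⊓ ∃r.D)) unsat w.r.t. T
   all branches close; clash {D, ¬D} at an ∃-successor
2. Hence D ⊑ (A ⊔ ¬(∃r.D)): entailed.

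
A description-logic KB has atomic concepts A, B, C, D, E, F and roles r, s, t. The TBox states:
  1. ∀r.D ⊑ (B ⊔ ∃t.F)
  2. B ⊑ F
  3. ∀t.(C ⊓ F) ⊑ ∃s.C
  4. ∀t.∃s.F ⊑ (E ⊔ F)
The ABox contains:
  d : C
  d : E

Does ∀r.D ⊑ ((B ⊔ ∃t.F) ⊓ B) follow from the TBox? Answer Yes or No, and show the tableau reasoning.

1. ∀r.D ⊑ ((B ⊔ ∃t.F) ⊓ B)  ⇔  (∀r.D ⊓ ((¬B ⊓ ∀t.¬F) ⊔ ¬B)) unsat w.r.t. T
   apply at x₀: ∀r.D⊑(B ⊔ ∃t.F)
   open: L(x₀) ⊇ {¬B, ∀r.D, ∃t.(¬C ⊔ ¬F), ∃t.F, ∃t.∀s.¬F} (+ ∃-successors)
2. Hence ∀r.D ⊑ ((B ⊔ ∃t.F) ⊓ B): not entailed.

No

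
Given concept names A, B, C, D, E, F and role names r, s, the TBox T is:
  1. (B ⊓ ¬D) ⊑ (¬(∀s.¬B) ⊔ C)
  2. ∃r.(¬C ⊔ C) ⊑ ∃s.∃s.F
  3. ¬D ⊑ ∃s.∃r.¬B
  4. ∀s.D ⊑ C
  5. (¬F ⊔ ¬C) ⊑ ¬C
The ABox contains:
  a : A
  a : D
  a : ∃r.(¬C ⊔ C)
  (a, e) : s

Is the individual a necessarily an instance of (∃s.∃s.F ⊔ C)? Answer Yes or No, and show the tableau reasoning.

1. a : (∃s.∃s.F ⊔ C)?  L(a) = {A, D, ∃r.(¬C ⊔ C)} ∪ {(∀s.∀s.¬F ⊓ ¬C)}
   clash {C, ¬C} at a — a ∈ (∃s.∃s.F ⊔ C)
2. Hence a : (∃s.∃s.F ⊔ C): entailed.

Yes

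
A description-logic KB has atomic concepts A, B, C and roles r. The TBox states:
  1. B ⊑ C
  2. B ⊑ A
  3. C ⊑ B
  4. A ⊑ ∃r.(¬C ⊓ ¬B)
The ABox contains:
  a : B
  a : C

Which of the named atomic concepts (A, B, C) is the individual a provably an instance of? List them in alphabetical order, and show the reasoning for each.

{A, B, C}

1. a : A?  L(a) = {B, C} ∪ {¬A}
   clash {A, ¬A} at a — a ∈ A
2. a : B?  L(a) = {B, C} ∪ {¬B}
   clash {B, ¬B} at a — a ∈ B
3. a : C?  L(a) = {B, C} ∪ {¬C}
   clash {C, ¬C} at a — a ∈ C
4. Entailed for a: {A, B, C}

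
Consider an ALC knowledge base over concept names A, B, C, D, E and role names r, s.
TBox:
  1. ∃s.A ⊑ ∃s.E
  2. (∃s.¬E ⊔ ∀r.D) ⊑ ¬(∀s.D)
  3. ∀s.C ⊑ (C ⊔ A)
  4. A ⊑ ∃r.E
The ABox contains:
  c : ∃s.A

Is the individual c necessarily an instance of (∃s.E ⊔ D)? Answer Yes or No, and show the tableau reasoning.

Yes

1. c : (∃s.E ⊔ D)?  L(c) = {∃s.A} ∪ {(∀s.¬E ⊓ ¬D)}
   clash {E, ¬E} at an ∃-successor — c ∈ (∃s.E ⊔ D)
2. Hence c : (∃s.E ⊔ D): entailed.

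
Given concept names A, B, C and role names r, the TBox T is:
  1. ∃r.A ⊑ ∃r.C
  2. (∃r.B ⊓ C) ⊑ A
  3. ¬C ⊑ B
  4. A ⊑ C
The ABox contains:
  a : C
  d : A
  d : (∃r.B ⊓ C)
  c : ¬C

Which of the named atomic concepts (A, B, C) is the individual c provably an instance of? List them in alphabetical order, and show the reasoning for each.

{B}

1. c : A?  L(c) = {¬C} ∪ {¬A}
   apply at c: ¬C⊑B
   open: L(c) ⊇ {B, ¬A, ¬C, ∀r.¬A} — c ∉ A possible
2. c : B?  L(c) = {¬C} ∪ {¬B}
   clash {B, ¬B} at c — c ∈ B
3. c : C?  L(c) = {¬C} ∪ {¬C}
   apply at c: ¬C⊑B
   open: L(c) ⊇ {B, ¬A, ¬C, ∀r.¬A} — c ∉ C possible
4. Entailed for c: {B}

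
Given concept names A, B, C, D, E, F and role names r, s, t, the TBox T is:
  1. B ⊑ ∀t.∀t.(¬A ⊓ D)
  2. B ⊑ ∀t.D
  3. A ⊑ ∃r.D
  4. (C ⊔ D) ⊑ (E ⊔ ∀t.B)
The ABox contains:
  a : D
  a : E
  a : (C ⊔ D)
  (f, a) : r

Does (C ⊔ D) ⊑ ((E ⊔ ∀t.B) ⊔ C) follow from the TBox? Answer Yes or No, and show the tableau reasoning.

Yes

1. (C ⊔ D) ⊑ ((E ⊔ ∀t.B) ⊔ C)  ⇔  ((C ⊔ D) ⊓ ((¬E ⊓ ∃t.¬B) ⊓ ¬C)) unsat w.r.t. T
   all branches close; clash {B, ¬B} at an ∃-successor
2. Hence (C ⊔ D) ⊑ ((E ⊔ ∀t.B) ⊔ C): entailed.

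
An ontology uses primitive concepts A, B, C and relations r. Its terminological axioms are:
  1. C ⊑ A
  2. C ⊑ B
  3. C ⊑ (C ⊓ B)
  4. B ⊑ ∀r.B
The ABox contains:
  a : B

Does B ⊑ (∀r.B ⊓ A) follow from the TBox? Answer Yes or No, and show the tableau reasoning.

No

1. B ⊑ (∀r.B ⊓ A)  ⇔  (B ⊓ (∃r.¬B ⊔ ¬A)) unsat w.r.t. T
   apply at x₀: B⊑∀r.B
   open: L(x₀) ⊇ {B, ¬A, ¬C, ∀r.B}
2. Hence B ⊑ (∀r.B ⊓ A): not entailed.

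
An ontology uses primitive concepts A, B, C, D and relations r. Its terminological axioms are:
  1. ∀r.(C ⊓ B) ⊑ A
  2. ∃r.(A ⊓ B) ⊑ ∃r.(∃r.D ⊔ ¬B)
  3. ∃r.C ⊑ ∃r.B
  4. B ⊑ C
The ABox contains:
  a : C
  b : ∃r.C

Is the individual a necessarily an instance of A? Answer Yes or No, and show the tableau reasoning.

No

1. a : A?  L(a) = {C} ∪ {¬A}
   open: L(a) ⊇ {C, ¬A, ∀r.(¬A ⊔ ¬B), ∀r.¬C, ∃r.(¬C ⊔ ¬B)} (+ ∃-successors) — a ∉ A possible
2. Hence a : A: not entailed.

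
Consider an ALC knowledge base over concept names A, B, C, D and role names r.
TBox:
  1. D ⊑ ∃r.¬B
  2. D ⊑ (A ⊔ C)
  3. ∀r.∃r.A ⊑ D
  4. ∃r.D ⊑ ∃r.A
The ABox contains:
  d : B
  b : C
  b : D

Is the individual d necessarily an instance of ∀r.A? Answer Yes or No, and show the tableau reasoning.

1. d : ∀r.A?  L(d) = {B} ∪ {∃r.¬A}
   open: L(d) ⊇ {B, ¬D, ∀r.¬D, ∃r.¬A, ∃r.∀r.¬A} (+ ∃-successors) — d ∉ ∀r.A possible
2. Hence d : ∀r.A: not entailed.

No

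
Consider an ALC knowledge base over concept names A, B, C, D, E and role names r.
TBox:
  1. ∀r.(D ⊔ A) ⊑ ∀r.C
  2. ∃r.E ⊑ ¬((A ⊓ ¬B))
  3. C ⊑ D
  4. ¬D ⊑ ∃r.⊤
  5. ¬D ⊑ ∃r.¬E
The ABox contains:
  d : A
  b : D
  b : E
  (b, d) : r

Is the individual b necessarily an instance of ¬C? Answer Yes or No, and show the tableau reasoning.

1. b : ¬C?  L(b) = {D, E} ∪ {C}
   open: L(b) ⊇ {C, D, E, ∀r.¬E, ∃r.(¬D ⊓ ¬A)} (+ ∃-successors) — b ∉ ¬C possible
2. Hence b : ¬C: not entailed.

No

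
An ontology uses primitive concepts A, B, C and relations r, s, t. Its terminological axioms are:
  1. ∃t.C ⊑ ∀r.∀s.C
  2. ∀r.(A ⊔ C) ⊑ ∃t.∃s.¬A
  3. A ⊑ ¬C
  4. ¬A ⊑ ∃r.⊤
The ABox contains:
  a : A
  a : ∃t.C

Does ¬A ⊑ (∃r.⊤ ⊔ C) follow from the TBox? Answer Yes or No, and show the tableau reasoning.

Yes

1. ¬A ⊑ (∃r.⊤ ⊔ C)  ⇔  (¬A ⊓ (∀r.⊥ ⊓ ¬C)) unsat w.r.t. T
   all branches close; clash ⊥ at an ∃-successor
2. Hence ¬A ⊑ (∃r.⊤ ⊔ C): entailed.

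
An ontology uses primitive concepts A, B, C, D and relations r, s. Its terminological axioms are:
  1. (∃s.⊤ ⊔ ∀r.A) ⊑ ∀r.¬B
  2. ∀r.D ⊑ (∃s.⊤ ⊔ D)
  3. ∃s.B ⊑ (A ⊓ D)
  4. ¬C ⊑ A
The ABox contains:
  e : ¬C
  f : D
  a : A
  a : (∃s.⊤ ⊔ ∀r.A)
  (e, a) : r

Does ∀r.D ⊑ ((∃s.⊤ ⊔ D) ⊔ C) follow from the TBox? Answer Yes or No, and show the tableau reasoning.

1. ∀r.D ⊑ ((∃s.⊤ ⊔ D) ⊔ C)  ⇔  (∀r.D ⊓ ((∀s.⊥ ⊓ ¬D) ⊓ ¬C)) unsat w.r.t. T
   all branches close; clash {D, ¬D} at x₀
2. Hence ∀r.D ⊑ ((∃s.⊤ ⊔ D) ⊔ C): entailed.

Yes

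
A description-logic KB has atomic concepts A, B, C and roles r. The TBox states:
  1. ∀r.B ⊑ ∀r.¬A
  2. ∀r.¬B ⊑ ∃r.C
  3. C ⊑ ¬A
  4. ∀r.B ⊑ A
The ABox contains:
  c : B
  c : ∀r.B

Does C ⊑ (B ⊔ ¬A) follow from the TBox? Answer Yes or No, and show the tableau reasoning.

1. C ⊑ (B ⊔ ¬A)  ⇔  (C ⊓ (¬B ⊓ A)) unsat w.r.t. T
   all branches close; clash {A, ¬A} at x₀
2. Hence C ⊑ (B ⊔ ¬A): entailed.

Yes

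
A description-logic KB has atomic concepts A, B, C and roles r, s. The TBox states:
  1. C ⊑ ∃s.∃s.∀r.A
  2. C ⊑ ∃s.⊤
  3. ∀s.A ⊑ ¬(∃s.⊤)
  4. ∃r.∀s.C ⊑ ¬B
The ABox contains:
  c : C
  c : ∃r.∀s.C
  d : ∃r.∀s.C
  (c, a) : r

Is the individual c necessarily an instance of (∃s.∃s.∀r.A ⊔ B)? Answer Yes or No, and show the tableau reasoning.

Yes

1. c : (∃s.∃s.∀r.A ⊔ B)?  L(c) = {C, ∃r.∀s.C} ∪ {(∀s.∀s.∃r.¬A ⊓ ¬B)}
   clash ⊥ at an ∃-successor — c ∈ (∃s.∃s.∀r.A ⊔ B)
2. Hence c : (∃s.∃s.∀r.A ⊔ B): entailed.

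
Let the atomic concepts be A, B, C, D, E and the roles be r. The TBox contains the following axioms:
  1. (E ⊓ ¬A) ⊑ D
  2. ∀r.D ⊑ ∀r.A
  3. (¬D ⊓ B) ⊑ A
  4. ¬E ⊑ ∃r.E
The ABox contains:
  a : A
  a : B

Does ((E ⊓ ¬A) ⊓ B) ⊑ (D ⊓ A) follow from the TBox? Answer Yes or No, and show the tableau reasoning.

1. ((E ⊓ ¬A) ⊓ B) ⊑ (D ⊓ A)  ⇔  (((E ⊓ ¬A) ⊓ B) ⊓ (¬D ⊔ ¬A)) unsat w.r.t. T
   apply at x₀: (E ⊓ ¬A)⊑D
   open: L(x₀) ⊇ {B, D, E, ¬A, ∃r.¬D} (+ ∃-successors)
2. Hence ((E ⊓ ¬A) ⊓ B) ⊑ (D ⊓ A): not entailed.

No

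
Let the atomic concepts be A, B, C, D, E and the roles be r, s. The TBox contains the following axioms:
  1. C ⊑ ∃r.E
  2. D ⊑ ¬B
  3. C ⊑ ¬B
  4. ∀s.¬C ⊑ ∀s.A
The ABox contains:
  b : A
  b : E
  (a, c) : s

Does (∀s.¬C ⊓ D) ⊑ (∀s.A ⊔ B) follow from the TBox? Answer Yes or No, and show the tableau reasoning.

1. (∀s.¬C ⊓ D) ⊑ (∀s.A ⊔ B)  ⇔  ((∀s.¬C ⊓ D) ⊓ (∃s.¬A ⊓ ¬B)) unsat w.r.t. T
   all branches close; clash {A, ¬A} at an ∃-successor
2. Hence (∀s.¬C ⊓ D) ⊑ (∀s.A ⊔ B): entailed.

Yes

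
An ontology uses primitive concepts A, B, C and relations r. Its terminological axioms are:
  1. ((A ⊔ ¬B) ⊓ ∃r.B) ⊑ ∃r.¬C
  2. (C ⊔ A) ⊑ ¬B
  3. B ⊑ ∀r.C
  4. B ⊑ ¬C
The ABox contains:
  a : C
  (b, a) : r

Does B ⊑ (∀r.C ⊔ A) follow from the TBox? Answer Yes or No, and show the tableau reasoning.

1. B ⊑ (∀r.C ⊔ A)  ⇔  (B ⊓ (∃r.¬C ⊓ ¬A)) unsat w.r.t. T
   all branches close; clash {B, ¬B} at x₀
2. Hence B ⊑ (∀r.C ⊔ A): entailed.

Yes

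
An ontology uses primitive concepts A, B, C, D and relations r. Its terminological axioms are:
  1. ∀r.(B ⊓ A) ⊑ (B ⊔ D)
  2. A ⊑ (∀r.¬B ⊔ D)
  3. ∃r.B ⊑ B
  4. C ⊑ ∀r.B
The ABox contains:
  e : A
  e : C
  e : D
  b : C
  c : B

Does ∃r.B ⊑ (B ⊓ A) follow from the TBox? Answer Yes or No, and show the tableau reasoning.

1. ∃r.B ⊑ (B ⊓ A)  ⇔  (∃r.B ⊓ (¬B ⊔ ¬A)) unsat w.r.t. T
   apply at x₀: ∃r.B⊑B
   open: L(x₀) ⊇ {B, ¬A, ¬C, ∃r.(¬B ⊔ ¬A), ∃r.B} (+ ∃-successors)
2. Hence ∃r.B ⊑ (B ⊓ A): not entailed.

No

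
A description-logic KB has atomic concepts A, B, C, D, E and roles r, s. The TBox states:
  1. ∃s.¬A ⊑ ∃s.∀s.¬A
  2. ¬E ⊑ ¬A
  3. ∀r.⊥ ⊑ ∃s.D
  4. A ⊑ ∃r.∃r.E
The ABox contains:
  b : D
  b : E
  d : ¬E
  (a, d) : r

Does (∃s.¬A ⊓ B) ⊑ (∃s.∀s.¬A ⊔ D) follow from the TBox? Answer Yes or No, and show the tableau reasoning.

Yes

1. (∃s.¬A ⊓ B) ⊑ (∃s.∀s.¬A ⊔ D)  ⇔  ((∃s.¬A ⊓ B) ⊓ (∀s.∃s.A ⊓ ¬D)) unsat w.r.t. T
   all branches close; clash {A, ¬A} at an ∃-successor
2. Hence (∃s.¬A ⊓ B) ⊑ (∃s.∀s.¬A ⊔ D): entailed.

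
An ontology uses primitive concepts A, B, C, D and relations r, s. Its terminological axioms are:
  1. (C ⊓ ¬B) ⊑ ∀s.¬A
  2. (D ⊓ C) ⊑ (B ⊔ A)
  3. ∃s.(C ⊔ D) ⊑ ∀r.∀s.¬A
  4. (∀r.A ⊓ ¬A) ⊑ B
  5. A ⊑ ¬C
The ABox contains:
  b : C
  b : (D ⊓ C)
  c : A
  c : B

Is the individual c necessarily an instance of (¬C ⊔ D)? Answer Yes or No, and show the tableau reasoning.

Yes

1. c : (¬C ⊔ D)?  L(c) = {A, B} ∪ {(C ⊓ ¬D)}
   clash {C, ¬C} at c — c ∈ (¬C ⊔ D)
2. Hence c : (¬C ⊔ D): entailed.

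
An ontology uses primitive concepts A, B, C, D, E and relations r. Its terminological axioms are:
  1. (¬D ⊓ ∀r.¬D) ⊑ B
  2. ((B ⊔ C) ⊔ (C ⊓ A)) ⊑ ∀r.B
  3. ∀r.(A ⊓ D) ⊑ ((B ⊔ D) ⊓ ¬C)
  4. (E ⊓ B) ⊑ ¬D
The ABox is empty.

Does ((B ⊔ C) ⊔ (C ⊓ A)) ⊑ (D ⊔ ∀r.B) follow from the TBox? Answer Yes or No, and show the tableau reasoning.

Yes

1. ((B ⊔ C) ⊔ (C ⊓ A)) ⊑ (D ⊔ ∀r.B)  ⇔  (((B ⊔ C) ⊔ (C ⊓ A)) ⊓ (¬D ⊓ ∃r.¬B)) unsat w.r.t. T
   all branches close; clash {C, ¬C} at x₀
2. Hence ((B ⊔ C) ⊔ (C ⊓ A)) ⊑ (D ⊔ ∀r.B): entailed.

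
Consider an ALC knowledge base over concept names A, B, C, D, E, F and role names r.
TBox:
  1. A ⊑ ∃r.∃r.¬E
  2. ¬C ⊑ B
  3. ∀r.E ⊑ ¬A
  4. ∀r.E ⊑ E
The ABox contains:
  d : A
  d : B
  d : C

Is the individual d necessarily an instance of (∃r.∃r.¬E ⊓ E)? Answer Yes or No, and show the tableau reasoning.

No

1. d : (∃r.∃r.¬E ⊓ E)?  L(d) = {A, B, C} ∪ {(∀r.∀r.E ⊔ ¬E)}
   apply at d: A⊑∃r.∃r.¬E
   open: L(d) ⊇ {A, B, C, ¬E, ∃r.¬E, …} (+ ∃-successors) — d ∉ (∃r.∃r.¬E ⊓ E) possible
2. Hence d : (∃r.∃r.¬E ⊓ E): not entailed.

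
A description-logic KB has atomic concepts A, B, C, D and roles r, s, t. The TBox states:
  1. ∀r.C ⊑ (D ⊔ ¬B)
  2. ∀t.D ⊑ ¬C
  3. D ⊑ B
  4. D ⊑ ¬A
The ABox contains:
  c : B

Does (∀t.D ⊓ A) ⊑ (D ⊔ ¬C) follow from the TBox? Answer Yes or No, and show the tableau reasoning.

Yes

1. (∀t.D ⊓ A) ⊑ (D ⊔ ¬C)  ⇔  ((∀t.D ⊓ A) ⊓ (¬D ⊓ C)) unsat w.r.t. T
   all branches close; clash {C, ¬C} at x₀
2. Hence (∀t.D ⊓ A) ⊑ (D ⊔ ¬C): entailed.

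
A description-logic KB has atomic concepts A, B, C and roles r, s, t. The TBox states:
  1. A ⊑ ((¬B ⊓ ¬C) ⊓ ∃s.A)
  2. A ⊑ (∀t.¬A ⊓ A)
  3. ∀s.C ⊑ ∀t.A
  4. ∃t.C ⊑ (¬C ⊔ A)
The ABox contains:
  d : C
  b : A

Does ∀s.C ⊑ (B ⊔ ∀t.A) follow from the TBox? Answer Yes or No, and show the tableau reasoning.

1. ∀s.C ⊑ (B ⊔ ∀t.A)  ⇔  (∀s.C ⊓ (¬B ⊓ ∃t.¬A)) unsat w.r.t. T
   all branches close; clash {A, ¬A} at an ∃-successor
2. Hence ∀s.C ⊑ (B ⊔ ∀t.A): entailed.

Yes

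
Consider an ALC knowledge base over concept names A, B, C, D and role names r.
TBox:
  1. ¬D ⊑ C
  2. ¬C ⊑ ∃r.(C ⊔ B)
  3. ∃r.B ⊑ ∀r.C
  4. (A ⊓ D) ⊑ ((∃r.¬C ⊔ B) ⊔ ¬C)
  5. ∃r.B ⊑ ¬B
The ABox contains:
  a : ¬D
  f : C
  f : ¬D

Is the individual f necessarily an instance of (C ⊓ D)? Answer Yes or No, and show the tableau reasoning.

1. f : (C ⊓ D)?  L(f) = {C, ¬D} ∪ {(¬C ⊔ ¬D)}
   open: L(f) ⊇ {C, ¬D, ∀r.¬B} — f ∉ (C ⊓ D) possible
2. Hence f : (C ⊓ D): not entailed.

No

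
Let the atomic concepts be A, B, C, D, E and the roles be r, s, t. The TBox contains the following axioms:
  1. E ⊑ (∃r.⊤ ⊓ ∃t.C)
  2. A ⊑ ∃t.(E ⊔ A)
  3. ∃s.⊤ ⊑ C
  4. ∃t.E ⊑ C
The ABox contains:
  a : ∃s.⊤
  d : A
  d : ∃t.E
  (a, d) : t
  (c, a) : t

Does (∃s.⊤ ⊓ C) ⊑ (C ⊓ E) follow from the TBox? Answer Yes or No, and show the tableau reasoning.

No

1. (∃s.⊤ ⊓ C) ⊑ (C ⊓ E)  ⇔  ((∃s.⊤ ⊓ C) ⊓ (¬C ⊔ ¬E)) unsat w.r.t. T
   open: L(x₀) ⊇ {C, ¬A, ¬E, ∃s.⊤} (+ ∃-successors)
2. Hence (∃s.⊤ ⊓ C) ⊑ (C ⊓ E): not entailed.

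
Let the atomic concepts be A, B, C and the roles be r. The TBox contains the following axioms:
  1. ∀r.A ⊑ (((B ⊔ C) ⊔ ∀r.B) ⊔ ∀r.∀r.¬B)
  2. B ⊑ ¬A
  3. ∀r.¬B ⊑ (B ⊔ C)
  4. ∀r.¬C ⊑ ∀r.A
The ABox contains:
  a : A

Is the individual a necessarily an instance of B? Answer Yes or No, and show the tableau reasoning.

1. a : B?  L(a) = {A} ∪ {¬B}
   open: L(a) ⊇ {A, ¬B, ∃r.B, ∃r.C, ∃r.¬A} (+ ∃-successors) — a ∉ B possible
2. Hence a : B: not entailed.

No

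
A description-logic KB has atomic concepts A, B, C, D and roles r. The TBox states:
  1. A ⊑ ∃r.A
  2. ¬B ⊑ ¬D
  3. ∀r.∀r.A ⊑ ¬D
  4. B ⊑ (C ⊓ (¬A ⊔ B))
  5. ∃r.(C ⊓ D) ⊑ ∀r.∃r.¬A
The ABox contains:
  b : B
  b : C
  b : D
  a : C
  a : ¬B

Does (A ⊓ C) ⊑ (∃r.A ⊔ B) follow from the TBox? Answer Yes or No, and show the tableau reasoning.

1. (A ⊓ C) ⊑ (∃r.A ⊔ B)  ⇔  ((A ⊓ C) ⊓ (∀r.¬A ⊓ ¬B)) unsat w.r.t. T
   all branches close; clash {A, ¬A} at an ∃-successor
2. Hence (A ⊓ C) ⊑ (∃r.A ⊔ B): entailed.

Yes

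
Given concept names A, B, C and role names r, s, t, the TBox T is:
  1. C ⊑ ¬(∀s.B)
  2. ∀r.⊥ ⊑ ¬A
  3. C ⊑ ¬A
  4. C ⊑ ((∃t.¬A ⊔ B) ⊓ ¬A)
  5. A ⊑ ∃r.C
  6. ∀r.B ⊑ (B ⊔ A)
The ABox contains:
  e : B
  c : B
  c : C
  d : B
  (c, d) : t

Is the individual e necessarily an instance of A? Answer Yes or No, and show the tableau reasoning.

No

1. e : A?  L(e) = {B} ∪ {¬A}
   open: L(e) ⊇ {B, ¬A, ¬C, ∃r.¬B} (+ ∃-successors) — e ∉ A possible
2. Hence e : A: not entailed.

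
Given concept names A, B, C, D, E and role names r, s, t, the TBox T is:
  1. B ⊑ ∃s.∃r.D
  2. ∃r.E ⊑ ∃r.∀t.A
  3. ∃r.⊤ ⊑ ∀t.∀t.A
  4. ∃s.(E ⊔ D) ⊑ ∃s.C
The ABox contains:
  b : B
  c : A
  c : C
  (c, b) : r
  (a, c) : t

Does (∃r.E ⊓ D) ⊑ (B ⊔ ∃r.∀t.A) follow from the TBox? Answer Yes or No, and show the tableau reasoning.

Yes

1. (∃r.E ⊓ D) ⊑ (B ⊔ ∃r.∀t.A)  ⇔  ((∃r.E ⊓ D) ⊓ (¬B ⊓ ∀r.∃t.¬A)) unsat w.r.t. T
   all branches close; clash {A, ¬A} at an ∃-successor
2. Hence (∃r.E ⊓ D) ⊑ (B ⊔ ∃r.∀t.A): entailed.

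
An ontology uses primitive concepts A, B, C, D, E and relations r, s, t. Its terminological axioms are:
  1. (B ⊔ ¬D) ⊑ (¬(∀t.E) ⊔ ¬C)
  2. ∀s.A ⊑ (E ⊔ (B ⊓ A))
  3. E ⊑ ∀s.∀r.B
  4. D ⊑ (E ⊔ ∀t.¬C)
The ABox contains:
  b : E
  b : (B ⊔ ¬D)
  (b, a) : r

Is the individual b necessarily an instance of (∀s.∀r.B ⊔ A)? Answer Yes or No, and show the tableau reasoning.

Yes

1. b : (∀s.∀r.B ⊔ A)?  L(b) = {E, (B ⊔ ¬D)} ∪ {(∃s.∃r.¬B ⊓ ¬A)}
   clash {B, ¬B} at an ∃-successor — b ∈ (∀s.∀r.B ⊔ A)
2. Hence b : (∀s.∀r.B ⊔ A): entailed.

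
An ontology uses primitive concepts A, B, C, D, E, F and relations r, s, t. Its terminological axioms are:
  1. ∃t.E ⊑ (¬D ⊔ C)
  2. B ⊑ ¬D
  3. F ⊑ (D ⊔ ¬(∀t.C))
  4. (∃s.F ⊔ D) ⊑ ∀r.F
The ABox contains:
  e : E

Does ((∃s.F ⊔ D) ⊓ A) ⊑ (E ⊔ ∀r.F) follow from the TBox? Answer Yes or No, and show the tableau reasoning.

1. ((∃s.F ⊔ D) ⊓ A) ⊑ (E ⊔ ∀r.F)  ⇔  (((∃s.F ⊔ D) ⊓ A) ⊓ (¬E ⊓ ∃r.¬F)) unsat w.r.t. T
   all branches close; clash {D, ¬D} at x₀
2. Hence ((∃s.F ⊔ D) ⊓ A) ⊑ (E ⊔ ∀r.F): entailed.

Yes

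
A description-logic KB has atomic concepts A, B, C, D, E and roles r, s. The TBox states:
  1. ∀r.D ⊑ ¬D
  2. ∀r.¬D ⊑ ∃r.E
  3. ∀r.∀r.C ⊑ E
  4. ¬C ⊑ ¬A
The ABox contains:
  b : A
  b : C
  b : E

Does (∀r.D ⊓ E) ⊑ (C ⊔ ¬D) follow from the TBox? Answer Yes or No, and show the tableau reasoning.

1. (∀r.D ⊓ E) ⊑ (C ⊔ ¬D)  ⇔  ((∀r.D ⊓ E) ⊓ (¬C ⊓ D)) unsat w.r.t. T
   all branches close; clash {D, ¬D} at x₀
2. Hence (∀r.D ⊓ E) ⊑ (C ⊔ ¬D): entailed.

Yes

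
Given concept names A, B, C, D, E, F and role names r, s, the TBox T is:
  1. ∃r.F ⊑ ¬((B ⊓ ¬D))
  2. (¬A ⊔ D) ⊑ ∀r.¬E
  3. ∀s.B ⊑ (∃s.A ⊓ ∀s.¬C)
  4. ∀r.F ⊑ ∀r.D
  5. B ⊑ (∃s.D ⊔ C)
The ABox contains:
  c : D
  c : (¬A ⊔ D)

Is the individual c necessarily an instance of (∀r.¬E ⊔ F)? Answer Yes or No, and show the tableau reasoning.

Yes

1. c : (∀r.¬E ⊔ F)?  L(c) = {D, (¬A ⊔ D)} ∪ {(∃r.E ⊓ ¬F)}
   clash {E, ¬E} at an ∃-successor — c ∈ (∀r.¬E ⊔ F)
2. Hence c : (∀r.¬E ⊔ F): entailed.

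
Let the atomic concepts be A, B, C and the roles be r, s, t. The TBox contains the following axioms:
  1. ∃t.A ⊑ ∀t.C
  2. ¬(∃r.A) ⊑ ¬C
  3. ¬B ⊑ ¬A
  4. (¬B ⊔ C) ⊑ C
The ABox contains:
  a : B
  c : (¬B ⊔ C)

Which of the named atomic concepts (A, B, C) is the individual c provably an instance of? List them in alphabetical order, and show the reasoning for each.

1. c : A?  L(c) = {(¬B ⊔ C)} ∪ {¬A}
   apply at c: (¬B ⊔ C)⊑C
   open: L(c) ⊇ {C, ¬A, ¬B, ∀t.¬A, ∃r.A} (+ ∃-successors) — c ∉ A possible
2. c : B?  L(c) = {(¬B ⊔ C)} ∪ {¬B}
   apply at c: ¬B⊑¬A; (¬B ⊔ C)⊑C
   open: L(c) ⊇ {C, ¬A, ¬B, ∀t.¬A, ∃r.A} (+ ∃-successors) — c ∉ B possible
3. c : C?  L(c) = {(¬B ⊔ C)} ∪ {¬C}
   clash {C, ¬C} at c — c ∈ C
4. Entailed for c: {C}

{C}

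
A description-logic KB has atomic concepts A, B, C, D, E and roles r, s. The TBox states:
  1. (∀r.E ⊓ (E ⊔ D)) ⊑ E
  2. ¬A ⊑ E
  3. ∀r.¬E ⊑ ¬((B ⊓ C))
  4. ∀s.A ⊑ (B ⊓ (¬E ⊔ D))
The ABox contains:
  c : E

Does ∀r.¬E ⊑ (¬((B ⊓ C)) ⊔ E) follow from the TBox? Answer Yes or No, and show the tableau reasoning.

1. ∀r.¬E ⊑ (¬((B ⊓ C)) ⊔ E)  ⇔  (∀r.¬E ⊓ ((B ⊓ C) ⊓ ¬E)) unsat w.r.t. T
   all branches close; clash {E, ¬E} at x₀
2. Hence ∀r.¬E ⊑ (¬((B ⊓ C)) ⊔ E): entailed.

Yes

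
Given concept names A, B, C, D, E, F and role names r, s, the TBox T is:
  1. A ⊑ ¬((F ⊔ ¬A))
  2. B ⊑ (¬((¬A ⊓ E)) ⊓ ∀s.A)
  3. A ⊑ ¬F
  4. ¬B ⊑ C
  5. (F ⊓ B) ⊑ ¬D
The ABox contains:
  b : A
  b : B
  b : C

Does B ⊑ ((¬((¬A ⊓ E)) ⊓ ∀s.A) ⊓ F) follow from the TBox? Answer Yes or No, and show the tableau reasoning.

No

1. B ⊑ ((¬((¬A ⊓ E)) ⊓ ∀s.A) ⊓ F)  ⇔  (B ⊓ (((¬A ⊓ E) ⊔ ∃s.¬A) ⊔ ¬F)) unsat w.r.t. T
   apply at x₀: B⊑(¬((¬A ⊓ E)) ⊓ ∀s.A)
   open: L(x₀) ⊇ {B, ¬A, ¬E, ¬F, ∀s.A}
2. Hence B ⊑ ((¬((¬A ⊓ E)) ⊓ ∀s.A) ⊓ F): not entailed.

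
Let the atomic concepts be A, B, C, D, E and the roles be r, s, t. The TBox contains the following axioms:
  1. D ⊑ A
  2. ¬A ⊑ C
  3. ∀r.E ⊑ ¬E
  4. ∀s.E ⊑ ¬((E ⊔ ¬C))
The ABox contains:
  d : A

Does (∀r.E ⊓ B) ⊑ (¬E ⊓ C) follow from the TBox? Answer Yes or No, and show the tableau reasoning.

1. (∀r.E ⊓ B) ⊑ (¬E ⊓ C)  ⇔  ((∀r.E ⊓ B) ⊓ (E ⊔ ¬C)) unsat w.r.t. T
   apply at x₀: ∀r.E⊑¬E
   open: L(x₀) ⊇ {A, B, ¬C, ¬E, ∀r.E, …} (+ ∃-successors)
2. Hence (∀r.E ⊓ B) ⊑ (¬E ⊓ C): not entailed.

No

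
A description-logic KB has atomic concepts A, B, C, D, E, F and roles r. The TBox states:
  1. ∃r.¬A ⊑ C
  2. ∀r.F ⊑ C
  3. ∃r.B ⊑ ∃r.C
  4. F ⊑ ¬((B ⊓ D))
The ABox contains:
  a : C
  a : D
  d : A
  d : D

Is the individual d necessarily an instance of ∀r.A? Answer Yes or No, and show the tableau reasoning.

No

1. d : ∀r.A?  L(d) = {A, D} ∪ {∃r.¬A}
   apply at d: ∃r.¬A⊑C
   open: L(d) ⊇ {A, C, D, ¬F, ∀r.¬B, …} (+ ∃-successors) — d ∉ ∀r.A possible
2. Hence d : ∀r.A: not entailed.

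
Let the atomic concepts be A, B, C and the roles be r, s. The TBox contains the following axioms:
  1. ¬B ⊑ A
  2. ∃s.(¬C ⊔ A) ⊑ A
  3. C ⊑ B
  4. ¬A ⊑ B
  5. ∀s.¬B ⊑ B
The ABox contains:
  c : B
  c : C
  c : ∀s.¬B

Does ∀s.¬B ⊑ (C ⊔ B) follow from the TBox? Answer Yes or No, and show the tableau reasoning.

1. ∀s.¬B ⊑ (C ⊔ B)  ⇔  (∀s.¬B ⊓ (¬C ⊓ ¬B)) unsat w.r.t. T
   all branches close; clash {B, ¬B} at x₀
2. Hence ∀s.¬B ⊑ (C ⊔ B): entailed.

Yes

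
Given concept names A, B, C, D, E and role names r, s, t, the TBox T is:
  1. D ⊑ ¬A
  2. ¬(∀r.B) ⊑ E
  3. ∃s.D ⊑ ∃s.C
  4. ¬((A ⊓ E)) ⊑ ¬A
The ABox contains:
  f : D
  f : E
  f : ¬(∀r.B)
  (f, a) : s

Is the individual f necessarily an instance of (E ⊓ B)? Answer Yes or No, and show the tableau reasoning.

1. f : (E ⊓ B)?  L(f) = {D, E, ¬(∀r.B)} ∪ {(¬E ⊔ ¬B)}
   apply at f: D⊑¬A
   open: L(f) ⊇ {D, E, ¬A, ¬B, ∀s.¬D, …} (+ ∃-successors) — f ∉ (E ⊓ B) possible
2. Hence f : (E ⊓ B): not entailed.

No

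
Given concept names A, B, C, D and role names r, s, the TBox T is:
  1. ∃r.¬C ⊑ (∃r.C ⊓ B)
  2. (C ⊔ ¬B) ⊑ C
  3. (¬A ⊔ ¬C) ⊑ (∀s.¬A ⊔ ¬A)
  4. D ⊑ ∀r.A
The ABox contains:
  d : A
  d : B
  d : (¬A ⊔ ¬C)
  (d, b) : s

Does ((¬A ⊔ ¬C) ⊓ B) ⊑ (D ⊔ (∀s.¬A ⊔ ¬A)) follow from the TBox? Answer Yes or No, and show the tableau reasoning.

1. ((¬A ⊔ ¬C) ⊓ B) ⊑ (D ⊔ (∀s.¬A ⊔ ¬A))  ⇔  (((¬A ⊔ ¬C) ⊓ B) ⊓ (¬D ⊓ (∃s.A ⊓ A))) unsat w.r.t. T
   all branches close; clash {C, ¬C} at x₀
2. Hence ((¬A ⊔ ¬C) ⊓ B) ⊑ (D ⊔ (∀s.¬A ⊔ ¬A)): entailed.

Yes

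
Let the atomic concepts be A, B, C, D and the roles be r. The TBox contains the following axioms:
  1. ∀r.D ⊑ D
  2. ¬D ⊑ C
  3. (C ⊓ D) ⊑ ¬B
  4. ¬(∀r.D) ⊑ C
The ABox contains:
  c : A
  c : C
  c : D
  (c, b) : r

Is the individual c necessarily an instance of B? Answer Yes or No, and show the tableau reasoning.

No

1. c : B?  L(c) = {A, C, D} ∪ {¬B}
   open: L(c) ⊇ {A, C, D, ¬B} — c ∉ B possible
2. Hence c : B: not entailed.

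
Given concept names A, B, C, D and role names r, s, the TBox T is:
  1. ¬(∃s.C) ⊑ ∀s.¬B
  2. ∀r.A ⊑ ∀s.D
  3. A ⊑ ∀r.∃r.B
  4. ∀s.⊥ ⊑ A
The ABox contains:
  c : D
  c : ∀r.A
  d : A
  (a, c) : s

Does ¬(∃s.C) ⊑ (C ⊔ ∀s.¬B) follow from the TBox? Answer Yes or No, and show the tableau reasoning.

1. ¬(∃s.C) ⊑ (C ⊔ ∀s.¬B)  ⇔  (∀s.¬C ⊓ (¬C ⊓ ∃s.B)) unsat w.r.t. T
   all branches close; clash {B, ¬B} at an ∃-successor
2. Hence ¬(∃s.C) ⊑ (C ⊔ ∀s.¬B): entailed.

Yes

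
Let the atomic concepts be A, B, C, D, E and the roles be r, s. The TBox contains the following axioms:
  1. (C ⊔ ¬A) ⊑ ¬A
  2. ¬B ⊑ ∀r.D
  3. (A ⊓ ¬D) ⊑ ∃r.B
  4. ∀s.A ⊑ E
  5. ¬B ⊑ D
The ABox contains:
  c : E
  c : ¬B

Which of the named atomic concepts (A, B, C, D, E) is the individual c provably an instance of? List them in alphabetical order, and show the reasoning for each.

1. c : A?  L(c) = {E, ¬B} ∪ {¬A}
   apply at c: ¬B⊑∀r.D; ¬B⊑D
   open: L(c) ⊇ {D, E, ¬A, ¬B, ∀r.D} — c ∉ A possible
2. c : B?  L(c) = {E, ¬B} ∪ {¬B}
   apply at c: ¬B⊑∀r.D; ¬B⊑D
   open: L(c) ⊇ {A, D, E, ¬B, ¬C, …} — c ∉ B possible
3. c : C?  L(c) = {E, ¬B} ∪ {¬C}
   apply at c: ¬B⊑∀r.D; ¬B⊑D
   open: L(c) ⊇ {A, D, E, ¬B, ¬C, …} — c ∉ C possible
4. c : D?  L(c) = {E, ¬B} ∪ {¬D}
   clash {D, ¬D} at c — c ∈ D
5. c : E?  L(c) = {E, ¬B} ∪ {¬E}
   clash {E, ¬E} at c — c ∈ E
6. Entailed for c: {D, E}

{D, E}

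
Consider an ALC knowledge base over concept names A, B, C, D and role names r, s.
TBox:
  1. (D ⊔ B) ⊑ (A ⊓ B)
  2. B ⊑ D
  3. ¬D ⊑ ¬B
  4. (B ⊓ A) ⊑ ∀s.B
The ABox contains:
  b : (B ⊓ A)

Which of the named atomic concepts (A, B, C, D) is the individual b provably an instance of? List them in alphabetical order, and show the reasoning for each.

{A, B, D}

1. b : A?  L(b) = {(B ⊓ A)} ∪ {¬A}
   clash {A, ¬A} at b — b ∈ A
2. b : B?  L(b) = {(B ⊓ A)} ∪ {¬B}
   clash {B, ¬B} at b — b ∈ B
3. b : C?  L(b) = {(B ⊓ A)} ∪ {¬C}
   apply at b: B⊑D; (B ⊓ A)⊑∀s.B
   open: L(b) ⊇ {A, B, D, ¬C, ∀s.B} — b ∉ C possible
4. b : D?  L(b) = {(B ⊓ A)} ∪ {¬D}
   clash {B, ¬B} at b — b ∈ D
5. Entailed for b: {A, B, D}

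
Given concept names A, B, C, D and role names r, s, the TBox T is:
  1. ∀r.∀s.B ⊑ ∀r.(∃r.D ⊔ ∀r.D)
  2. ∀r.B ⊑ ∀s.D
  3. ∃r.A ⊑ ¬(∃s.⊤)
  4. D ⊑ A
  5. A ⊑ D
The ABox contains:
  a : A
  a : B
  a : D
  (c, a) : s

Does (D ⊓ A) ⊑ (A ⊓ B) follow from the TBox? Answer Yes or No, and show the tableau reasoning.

1. (D ⊓ A) ⊑ (A ⊓ B)  ⇔  ((D ⊓ A) ⊓ (¬A ⊔ ¬B)) unsat w.r.t. T
   open: L(x₀) ⊇ {A, D, ¬B, ∀r.¬A, ∃r.¬B, …} (+ ∃-successors)
2. Hence (D ⊓ A) ⊑ (A ⊓ B): not entailed.

No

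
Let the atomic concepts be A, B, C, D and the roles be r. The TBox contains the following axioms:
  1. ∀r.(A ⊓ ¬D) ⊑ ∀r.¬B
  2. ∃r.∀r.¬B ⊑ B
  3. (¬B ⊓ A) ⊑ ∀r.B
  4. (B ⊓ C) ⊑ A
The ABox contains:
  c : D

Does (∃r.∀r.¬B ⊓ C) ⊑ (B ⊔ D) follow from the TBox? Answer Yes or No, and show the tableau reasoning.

1. (∃r.∀r.¬B ⊓ C) ⊑ (B ⊔ D)  ⇔  ((∃r.∀r.¬B ⊓ C) ⊓ (¬B ⊓ ¬D)) unsat w.r.t. T
   all branches close; clash {B, ¬B} at x₀
2. Hence (∃r.∀r.¬B ⊓ C) ⊑ (B ⊔ D): entailed.

Yes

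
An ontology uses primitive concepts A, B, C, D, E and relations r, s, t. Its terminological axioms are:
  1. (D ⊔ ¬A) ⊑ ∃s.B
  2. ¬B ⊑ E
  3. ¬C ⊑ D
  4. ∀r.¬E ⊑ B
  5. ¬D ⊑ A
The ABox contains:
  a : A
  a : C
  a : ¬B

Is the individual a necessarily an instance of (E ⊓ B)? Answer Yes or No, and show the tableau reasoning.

No

1. a : (E ⊓ B)?  L(a) = {A, C, ¬B} ∪ {(¬E ⊔ ¬B)}
   apply at a: ¬B⊑E
   open: L(a) ⊇ {A, C, E, ¬B, ¬D, …} (+ ∃-successors) — a ∉ (E ⊓ B) possible
2. Hence a : (E ⊓ B): not entailed.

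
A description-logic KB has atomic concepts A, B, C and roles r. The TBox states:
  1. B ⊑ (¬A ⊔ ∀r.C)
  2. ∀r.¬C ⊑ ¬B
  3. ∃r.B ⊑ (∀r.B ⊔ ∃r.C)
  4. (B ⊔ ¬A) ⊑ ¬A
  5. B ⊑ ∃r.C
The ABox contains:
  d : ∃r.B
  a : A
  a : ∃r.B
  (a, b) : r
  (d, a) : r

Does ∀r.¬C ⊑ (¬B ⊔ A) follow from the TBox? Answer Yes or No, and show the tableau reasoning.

1. ∀r.¬C ⊑ (¬B ⊔ A)  ⇔  (∀r.¬C ⊓ (B ⊓ ¬A)) unsat w.r.t. T
   all branches close; clash {C, ¬C} at an ∃-successor
2. Hence ∀r.¬C ⊑ (¬B ⊔ A): entailed.

Yes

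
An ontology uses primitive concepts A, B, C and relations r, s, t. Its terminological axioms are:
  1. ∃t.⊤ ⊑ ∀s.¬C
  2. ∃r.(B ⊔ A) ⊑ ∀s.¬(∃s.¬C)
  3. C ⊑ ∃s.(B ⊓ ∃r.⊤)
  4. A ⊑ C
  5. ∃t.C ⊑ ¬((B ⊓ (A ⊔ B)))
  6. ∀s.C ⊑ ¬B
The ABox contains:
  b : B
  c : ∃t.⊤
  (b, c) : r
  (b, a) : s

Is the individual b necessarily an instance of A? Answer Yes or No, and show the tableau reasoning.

1. b : A?  L(b) = {B} ∪ {¬A}
   open: L(b) ⊇ {B, ¬A, ¬C, ∀r.(¬B ⊓ ¬A), ∀t.¬C, …} (+ ∃-successors) — b ∉ A possible
2. Hence b : A: not entailed.

No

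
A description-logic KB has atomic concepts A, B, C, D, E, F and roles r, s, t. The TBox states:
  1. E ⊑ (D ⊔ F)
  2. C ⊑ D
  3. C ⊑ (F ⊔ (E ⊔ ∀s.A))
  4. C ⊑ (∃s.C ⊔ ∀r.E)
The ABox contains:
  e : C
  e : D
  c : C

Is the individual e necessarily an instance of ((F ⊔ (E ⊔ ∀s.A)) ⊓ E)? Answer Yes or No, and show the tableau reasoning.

1. e : ((F ⊔ (E ⊔ ∀s.A)) ⊓ E)?  L(e) = {C, D} ∪ {((¬F ⊓ (¬E ⊓ ∃s.¬A)) ⊔ ¬E)}
   apply at e: C⊑(F ⊔ (E ⊔ ∀s.A)); C⊑(∃s.C ⊔ ∀r.E)
   open: L(e) ⊇ {C, D, F, ¬E, ∃s.C} (+ ∃-successors) — e ∉ ((F ⊔ (E ⊔ ∀s.A)) ⊓ E) possible
2. Hence e : ((F ⊔ (E ⊔ ∀s.A)) ⊓ E): not entailed.

No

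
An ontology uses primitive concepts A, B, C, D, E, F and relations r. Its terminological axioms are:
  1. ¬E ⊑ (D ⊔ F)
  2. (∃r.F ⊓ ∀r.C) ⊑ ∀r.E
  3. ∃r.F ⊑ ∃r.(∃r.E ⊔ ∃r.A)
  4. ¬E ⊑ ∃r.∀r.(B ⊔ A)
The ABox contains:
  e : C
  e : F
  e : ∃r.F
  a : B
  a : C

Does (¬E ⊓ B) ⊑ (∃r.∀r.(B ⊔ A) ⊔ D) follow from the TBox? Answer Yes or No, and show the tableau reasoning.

1. (¬E ⊓ B) ⊑ (∃r.∀r.(B ⊔ A) ⊔ D)  ⇔  ((¬E ⊓ B) ⊓ (∀r.∃r.(¬B ⊓ ¬A) ⊓ ¬D)) unsat w.r.t. T
   all branches close; clash {A, ¬A} at an ∃-successor
2. Hence (¬E ⊓ B) ⊑ (∃r.∀r.(B ⊔ A) ⊔ D): entailed.

Yes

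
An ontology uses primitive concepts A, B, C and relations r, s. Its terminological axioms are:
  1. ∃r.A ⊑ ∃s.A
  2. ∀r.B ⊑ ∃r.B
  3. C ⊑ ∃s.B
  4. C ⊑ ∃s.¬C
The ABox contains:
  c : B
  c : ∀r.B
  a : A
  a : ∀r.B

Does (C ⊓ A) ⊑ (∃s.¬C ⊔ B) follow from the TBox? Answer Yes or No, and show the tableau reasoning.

1. (C ⊓ A) ⊑ (∃s.¬C ⊔ B)  ⇔  ((C ⊓ A) ⊓ (∀s.C ⊓ ¬B)) unsat w.r.t. T
   all branches close; clash {C, ¬C} at an ∃-successor
2. Hence (C ⊓ A) ⊑ (∃s.¬C ⊔ B): entailed.

Yes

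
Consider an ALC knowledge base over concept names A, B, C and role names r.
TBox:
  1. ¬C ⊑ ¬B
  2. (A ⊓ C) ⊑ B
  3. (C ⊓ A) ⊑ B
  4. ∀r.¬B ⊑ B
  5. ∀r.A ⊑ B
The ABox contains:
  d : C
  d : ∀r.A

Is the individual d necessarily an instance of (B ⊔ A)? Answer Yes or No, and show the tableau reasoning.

Yes

1. d : (B ⊔ A)?  L(d) = {C, ∀r.A} ∪ {(¬B ⊓ ¬A)}
   clash {B, ¬B} at d — d ∈ (B ⊔ A)
2. Hence d : (B ⊔ A): entailed.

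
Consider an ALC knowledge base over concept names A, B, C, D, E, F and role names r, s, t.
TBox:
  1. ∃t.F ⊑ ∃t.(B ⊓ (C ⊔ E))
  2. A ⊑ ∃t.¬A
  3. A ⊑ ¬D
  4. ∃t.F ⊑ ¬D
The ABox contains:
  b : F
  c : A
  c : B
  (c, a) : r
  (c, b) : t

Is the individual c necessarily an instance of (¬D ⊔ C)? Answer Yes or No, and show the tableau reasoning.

Yes

1. c : (¬D ⊔ C)?  L(c) = {A, B} ∪ {(D ⊓ ¬C)}
   clash {D, ¬D} at c — c ∈ (¬D ⊔ C)
2. Hence c : (¬D ⊔ C): entailed.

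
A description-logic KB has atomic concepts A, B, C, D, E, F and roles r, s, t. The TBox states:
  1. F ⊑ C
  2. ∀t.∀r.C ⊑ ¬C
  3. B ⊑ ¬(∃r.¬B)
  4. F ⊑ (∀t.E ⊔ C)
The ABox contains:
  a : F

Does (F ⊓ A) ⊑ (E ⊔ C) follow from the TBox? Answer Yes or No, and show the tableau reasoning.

Yes

1. (F ⊓ A) ⊑ (E ⊔ C)  ⇔  ((F ⊓ A) ⊓ (¬E ⊓ ¬C)) unsat w.r.t. T
   all branches close; clash {C, ¬C} at x₀
2. Hence (F ⊓ A) ⊑ (E ⊔ C): entailed.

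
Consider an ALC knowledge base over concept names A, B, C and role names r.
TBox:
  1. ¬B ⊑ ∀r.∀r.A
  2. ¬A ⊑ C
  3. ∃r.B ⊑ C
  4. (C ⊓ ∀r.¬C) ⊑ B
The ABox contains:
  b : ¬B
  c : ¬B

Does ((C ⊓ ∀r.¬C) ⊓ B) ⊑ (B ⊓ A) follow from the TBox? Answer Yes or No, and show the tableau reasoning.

No

1. ((C ⊓ ∀r.¬C) ⊓ B) ⊑ (B ⊓ A)  ⇔  (((C ⊓ ∀r.¬C) ⊓ B) ⊓ (¬B ⊔ ¬A)) unsat w.r.t. T
   open: L(x₀) ⊇ {B, C, ¬A, ∀r.¬C}
2. Hence ((C ⊓ ∀r.¬C) ⊓ B) ⊑ (B ⊓ A): not entailed.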